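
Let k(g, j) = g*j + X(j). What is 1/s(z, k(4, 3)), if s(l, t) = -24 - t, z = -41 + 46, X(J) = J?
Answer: -1/39 ≈ -0.025641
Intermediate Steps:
k(g, j) = j + g*j (k(g, j) = g*j + j = j + g*j)
z = 5
1/s(z, k(4, 3)) = 1/(-24 - 3*(1 + 4)) = 1/(-24 - 3*5) = 1/(-24 - 1*15) = 1/(-24 - 15) = 1/(-39) = -1/39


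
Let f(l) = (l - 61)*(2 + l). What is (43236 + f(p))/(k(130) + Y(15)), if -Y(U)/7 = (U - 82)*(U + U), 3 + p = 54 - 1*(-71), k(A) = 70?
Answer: 2540/707 ≈ 3.5926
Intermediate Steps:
p = 122 (p = -3 + (54 - 1*(-71)) = -3 + (54 + 71) = -3 + 125 = 122)
f(l) = (-61 + l)*(2 + l)
Y(U) = -14*U*(-82 + U) (Y(U) = -7*(U - 82)*(U + U) = -7*(-82 + U)*2*U = -14*U*(-82 + U))
(43236 + f(p))/(k(130) + Y(15)) = (43236 + (-122 + 122² - 59*122))/(70 + 14*15*(82 - 1*15)) = (43236 + (-122 + 14884 - 7198))/(70 + 14*15*(82 - 15)) = (43236 + 7564)/(70 + 14*15*67) = 50800/(70 + 14070) = 50800/14140 = 50800*(1/14140) = 2540/707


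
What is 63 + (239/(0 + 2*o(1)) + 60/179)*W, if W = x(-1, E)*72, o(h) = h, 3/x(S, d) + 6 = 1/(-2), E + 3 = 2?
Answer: -9120015/2327 ≈ -3919.2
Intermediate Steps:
E = -1 (E = -3 + 2 = -1)
x(S, d) = -6/13 (x(S, d) = 3/(-6 + 1/(-2)) = 3/(-6 - 1/2) = 3/(-13/2) = 3*(-2/13) = -6/13)
W = -432/13 (W = -6/13*72 = -432/13 ≈ -33.231)
63 + (239/(0 + 2*o(1)) + 60/179)*W = 63 + (239/(0 + 2*1) + 60/179)*(-432/13) = 63 + (239/(0 + 2) + 60*(1/179))*(-432/13) = 63 + (239/2 + 60/179)*(-432/13) = 63 + (42901/358)*(-432/13) = 63 - 9266616/2327 = -9120015/2327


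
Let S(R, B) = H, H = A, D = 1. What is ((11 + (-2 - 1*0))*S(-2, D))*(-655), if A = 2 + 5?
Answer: -41265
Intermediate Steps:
A = 7
H = 7
S(R, B) = 7
((11 + (-2 - 1*0))*S(-2, D))*(-655) = ((11 + (-2 - 1*0))*7)*(-655) = ((11 + (-2 + 0))*7)*(-655) = ((11 - 2)*7)*(-655) = (9*7)*(-655) = 63*(-655) = -41265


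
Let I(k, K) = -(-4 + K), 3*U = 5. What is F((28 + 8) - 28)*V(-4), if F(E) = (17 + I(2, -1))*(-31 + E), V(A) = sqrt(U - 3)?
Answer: -1012*I*sqrt(3)/3 ≈ -584.28*I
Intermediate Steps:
U = 5/3 (U = (1/3)*5 = 5/3 ≈ 1.6667)
V(A) = 2*I*sqrt(3)/3 (V(A) = sqrt(5/3 - 3) = sqrt(-4/3) = 2*I*sqrt(3)/3)
I(k, K) = 4 - K
F(E) = -682 + 22*E (F(E) = (17 + (4 - 1*(-1)))*(-31 + E) = (17 + (4 + 1))*(-31 + E) = (17 + 5)*(-31 + E) = 22*(-31 + E) = -682 + 22*E)
F((28 + 8) - 28)*V(-4) = (-682 + 22*((28 + 8) - 28))*(2*I*sqrt(3)/3) = (-682 + 22*(36 - 28))*(2*I*sqrt(3)/3) = (-682 + 22*8)*(2*I*sqrt(3)/3) = (-682 + 176)*(2*I*sqrt(3)/3) = -1012*I*sqrt(3)/3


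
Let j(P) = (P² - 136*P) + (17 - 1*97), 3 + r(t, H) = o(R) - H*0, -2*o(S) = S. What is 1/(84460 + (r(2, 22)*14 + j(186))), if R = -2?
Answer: 1/93652 ≈ 1.0678e-5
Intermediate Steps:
o(S) = -S/2
r(t, H) = -2 (r(t, H) = -3 + (-½*(-2) - H*0) = -3 + (1 - 1*0) = -3 + (1 + 0) = -3 + 1 = -2)
j(P) = -80 + P² - 136*P (j(P) = (P² - 136*P) + (17 - 97) = (P² - 136*P) - 80 = -80 + P² - 136*P)
1/(84460 + (r(2, 22)*14 + j(186))) = 1/(84460 + (-2*14 + (-80 + 186² - 136*186))) = 1/(84460 + (-28 + (-80 + 34596 - 25296))) = 1/(84460 + (-28 + 9220)) = 1/(84460 + 9192) = 1/93652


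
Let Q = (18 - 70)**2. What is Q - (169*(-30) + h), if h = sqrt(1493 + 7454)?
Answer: 7774 - sqrt(8947) ≈ 7679.4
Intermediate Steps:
h = sqrt(8947) ≈ 94.589
Q = 2704 (Q = (-52)**2 = 2704)
Q - (169*(-30) + h) = 2704 - (169*(-30) + sqrt(8947)) = 2704 - (-5070 + sqrt(8947)) = 2704 + (5070 - sqrt(8947)) = 7774 - sqrt(8947)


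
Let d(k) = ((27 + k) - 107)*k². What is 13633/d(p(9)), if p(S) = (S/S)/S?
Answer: -9938457/719 ≈ -13823.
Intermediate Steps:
p(S) = 1/S
d(k) = k²*(-80 + k) (d(k) = (-80 + k)*k² = k²*(-80 + k))
13633/d(p(9)) = 13633/(((1/9)²*(-80 + 1/9))) = 13633/(((⅑)²*(-80 + ⅑))) = 13633/(((1/81)*(-719/9))) = 13633/(-719/729) = 13633*(-729/719) = -9938457/719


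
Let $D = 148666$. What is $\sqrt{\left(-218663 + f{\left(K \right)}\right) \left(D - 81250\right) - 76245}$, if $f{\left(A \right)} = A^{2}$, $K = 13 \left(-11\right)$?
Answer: $i \sqrt{13362871269} \approx 1.156 \cdot 10^{5} i$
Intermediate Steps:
$K = -143$
$\sqrt{\left(-218663 + f{\left(K \right)}\right) \left(D - 81250\right) - 76245} = \sqrt{\left(-218663 + \left(-143\right)^{2}\right) \left(148666 - 81250\right) - 76245} = \sqrt{\left(-218663 + 20449\right) 67416 - 76245} = \sqrt{\left(-198214\right) 67416 - 76245} = \sqrt{-13362795024 - 76245} = \sqrt{-13362871269} = i \sqrt{13362871269}$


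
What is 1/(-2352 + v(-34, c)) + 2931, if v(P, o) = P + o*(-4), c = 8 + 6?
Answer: 7157501/2442 ≈ 2931.0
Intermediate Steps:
c = 14
v(P, o) = P - 4*o
1/(-2352 + v(-34, c)) + 2931 = 1/(-2352 + (-34 - 4*14)) + 2931 = 1/(-2352 + (-34 - 56)) + 2931 = 1/(-2352 - 90) + 2931 = 1/(-2442) + 2931 = -1/2442 + 2931 = 7157501/2442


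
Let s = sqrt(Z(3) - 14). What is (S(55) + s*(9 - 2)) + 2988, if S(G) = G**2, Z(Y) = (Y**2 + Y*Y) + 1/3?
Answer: 6013 + 7*sqrt(39)/3 ≈ 6027.6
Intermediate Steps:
Z(Y) = 1/3 + 2*Y**2 (Z(Y) = (Y**2 + Y**2) + 1/3 = 2*Y**2 + 1/3 = 1/3 + 2*Y**2)
s = sqrt(39)/3 (s = sqrt((1/3 + 2*3**2) - 14) = sqrt((1/3 + 2*9) - 14) = sqrt((1/3 + 18) - 14) = sqrt(55/3 - 14) = sqrt(13/3) = sqrt(39)/3 ≈ 2.0817)
(S(55) + s*(9 - 2)) + 2988 = (55**2 + (sqrt(39)/3)*(9 - 2)) + 2988 = (3025 + (sqrt(39)/3)*7) + 2988 = (3025 + 7*sqrt(39)/3) + 2988 = 6013 + 7*sqrt(39)/3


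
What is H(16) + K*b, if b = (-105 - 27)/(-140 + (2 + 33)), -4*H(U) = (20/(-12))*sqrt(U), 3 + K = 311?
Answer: 5833/15 ≈ 388.87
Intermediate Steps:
K = 308 (K = -3 + 311 = 308)
H(U) = 5*sqrt(U)/12 (H(U) = -20/(-12)*sqrt(U)/4 = -20*(-1/12)*sqrt(U)/4 = -(-5)*sqrt(U)/12 = 5*sqrt(U)/12)
b = 44/35 (b = -132/(-140 + 35) = -132/(-105) = -132*(-1/105) = 44/35 ≈ 1.2571)
H(16) + K*b = 5*sqrt(16)/12 + 308*(44/35) = (5/12)*4 + 1936/5 = 5/3 + 1936/5 = 5833/15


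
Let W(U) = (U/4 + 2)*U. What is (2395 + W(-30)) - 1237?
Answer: 1323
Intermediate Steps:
W(U) = U*(2 + U/4) (W(U) = (U*(1/4) + 2)*U = (U/4 + 2)*U = (2 + U/4)*U = U*(2 + U/4))
(2395 + W(-30)) - 1237 = (2395 + (1/4)*(-30)*(8 - 30)) - 1237 = (2395 + (1/4)*(-30)*(-22)) - 1237 = (2395 + 165) - 1237 = 2560 - 1237 = 1323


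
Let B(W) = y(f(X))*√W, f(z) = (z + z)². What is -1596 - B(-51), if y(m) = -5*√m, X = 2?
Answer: -1596 + 20*I*√51 ≈ -1596.0 + 142.83*I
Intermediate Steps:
f(z) = 4*z² (f(z) = (2*z)² = 4*z²)
B(W) = -20*√W (B(W) = (-5*√(4*2²))*√W = (-5*√(4*4))*√W = (-5*√16)*√W = (-5*4)*√W = -20*√W)
-1596 - B(-51) = -1596 - (-20)*√(-51) = -1596 - (-20)*I*√51 = -1596 + 20*I*√51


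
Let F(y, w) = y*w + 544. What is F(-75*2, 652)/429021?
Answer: -97256/429021 ≈ -0.22669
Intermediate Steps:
F(y, w) = 544 + w*y (F(y, w) = w*y + 544 = 544 + w*y)
F(-75*2, 652)/429021 = (544 + 652*(-75*2))/429021 = (544 + 652*(-150))*(1/429021) = (544 - 97800)*(1/429021) = -97256*1/429021 = -97256/429021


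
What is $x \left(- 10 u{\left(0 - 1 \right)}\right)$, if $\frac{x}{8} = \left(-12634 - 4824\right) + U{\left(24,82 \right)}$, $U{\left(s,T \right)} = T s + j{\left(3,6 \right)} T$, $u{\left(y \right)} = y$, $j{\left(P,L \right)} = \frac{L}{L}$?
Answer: $-1232640$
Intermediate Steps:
$j{\left(P,L \right)} = 1$
$U{\left(s,T \right)} = T + T s$ ($U{\left(s,T \right)} = T s + 1 T = T s + T = T + T s$)
$x = -123264$ ($x = 8 \left(\left(-12634 - 4824\right) + 82 \left(1 + 24\right)\right) = 8 \left(-17458 + 82 \cdot 25\right) = 8 \left(-17458 + 2050\right) = 8 \left(-15408\right) = -123264$)
$x \left(- 10 u{\left(0 - 1 \right)}\right) = - 123264 \left(- 10 \left(0 - 1\right)\right) = - 123264 \left(\left(-10\right) \left(-1\right)\right) = \left(-123264\right) 10 = -1232640$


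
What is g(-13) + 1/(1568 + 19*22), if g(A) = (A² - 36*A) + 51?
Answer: 1366369/1986 ≈ 688.00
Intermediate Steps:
g(A) = 51 + A² - 36*A
g(-13) + 1/(1568 + 19*22) = (51 + (-13)² - 36*(-13)) + 1/(1568 + 19*22) = (51 + 169 + 468) + 1/(1568 + 418) = 688 + 1/1986 = 1366369/1986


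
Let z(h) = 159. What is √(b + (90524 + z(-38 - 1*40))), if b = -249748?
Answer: I*√159065 ≈ 398.83*I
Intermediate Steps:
√(b + (90524 + z(-38 - 1*40))) = √(-249748 + (90524 + 159)) = √(-249748 + 90683) = √(-159065) = I*√159065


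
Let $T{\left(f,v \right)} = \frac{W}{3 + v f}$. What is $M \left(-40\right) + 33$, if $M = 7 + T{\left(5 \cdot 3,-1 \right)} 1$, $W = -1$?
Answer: $- \frac{751}{3} \approx -250.33$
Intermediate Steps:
$T{\left(f,v \right)} = - \frac{1}{3 + f v}$ ($T{\left(f,v \right)} = - \frac{1}{3 + v f} = - \frac{1}{3 + f v}$)
$M = \frac{85}{12}$ ($M = 7 + - \frac{1}{3 + 5 \cdot 3 \left(-1\right)} 1 = 7 + - \frac{1}{3 + 15 \left(-1\right)} 1 = 7 + - \frac{1}{3 - 15} \cdot 1 = 7 + - \frac{1}{-12} \cdot 1 = 7 + \left(-1\right) \left(- \frac{1}{12}\right) 1 = 7 + \frac{1}{12} \cdot 1 = 7 + \frac{1}{12} = \frac{85}{12} \approx 7.0833$)
$M \left(-40\right) + 33 = \frac{85}{12} \left(-40\right) + 33 = - \frac{850}{3} + 33 = - \frac{751}{3}$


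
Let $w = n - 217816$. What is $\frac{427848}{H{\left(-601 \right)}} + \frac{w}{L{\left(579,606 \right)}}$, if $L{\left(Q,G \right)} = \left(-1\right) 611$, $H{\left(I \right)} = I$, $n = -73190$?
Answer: $- \frac{86520522}{367211} \approx -235.62$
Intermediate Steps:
$L{\left(Q,G \right)} = -611$
$w = -291006$ ($w = -73190 - 217816 = -291006$)
$\frac{427848}{H{\left(-601 \right)}} + \frac{w}{L{\left(579,606 \right)}} = \frac{427848}{-601} - \frac{291006}{-611} = 427848 \left(- \frac{1}{601}\right) - - \frac{291006}{611} = - \frac{427848}{601} + \frac{291006}{611} = - \frac{86520522}{367211}$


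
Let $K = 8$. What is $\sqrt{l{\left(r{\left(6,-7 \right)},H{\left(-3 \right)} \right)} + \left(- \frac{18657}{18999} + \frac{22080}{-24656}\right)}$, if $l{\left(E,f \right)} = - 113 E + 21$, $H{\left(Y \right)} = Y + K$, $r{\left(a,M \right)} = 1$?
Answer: $\frac{i \sqrt{1877965833935}}{141437} \approx 9.689 i$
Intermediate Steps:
$H{\left(Y \right)} = 8 + Y$ ($H{\left(Y \right)} = Y + 8 = 8 + Y$)
$l{\left(E,f \right)} = 21 - 113 E$
$\sqrt{l{\left(r{\left(6,-7 \right)},H{\left(-3 \right)} \right)} + \left(- \frac{18657}{18999} + \frac{22080}{-24656}\right)} = \sqrt{\left(21 - 113\right) + \left(- \frac{18657}{18999} + \frac{22080}{-24656}\right)} = \sqrt{\left(21 - 113\right) + \left(\left(-18657\right) \frac{1}{18999} + 22080 \left(- \frac{1}{24656}\right)\right)} = \sqrt{-92 - \frac{265551}{141437}} = \sqrt{- \frac{13277755}{141437}} = \frac{i \sqrt{1877965833935}}{141437}$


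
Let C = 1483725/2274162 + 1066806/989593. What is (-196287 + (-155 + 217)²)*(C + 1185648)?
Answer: -15560465986003572310315/68196812002 ≈ -2.2817e+11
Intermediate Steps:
C = 118011319409/68196812002 (C = 1483725*(1/2274162) + 1066806*(1/989593) = 494575/758054 + 1066806/989593 = 118011319409/68196812002 ≈ 1.7305)
(-196287 + (-155 + 217)²)*(C + 1185648) = (-196287 + (-155 + 217)²)*(118011319409/68196812002 + 1185648) = (-196287 + 62²)*(80857531767866705/68196812002) = (-196287 + 3844)*(80857531767866705/68196812002) = -192443*80857531767866705/68196812002 = -15560465986003572310315/68196812002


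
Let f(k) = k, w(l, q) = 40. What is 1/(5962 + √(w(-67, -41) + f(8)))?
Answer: 2981/17772698 - √3/8886349 ≈ 0.00016753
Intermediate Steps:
1/(5962 + √(w(-67, -41) + f(8))) = 1/(5962 + √(40 + 8)) = 1/(5962 + √48) = 1/(5962 + 4*√3)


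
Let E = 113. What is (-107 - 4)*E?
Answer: -12543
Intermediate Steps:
(-107 - 4)*E = (-107 - 4)*113 = -111*113 = -12543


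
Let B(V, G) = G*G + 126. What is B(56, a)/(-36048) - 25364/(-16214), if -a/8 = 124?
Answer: -3760833797/146120568 ≈ -25.738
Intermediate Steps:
a = -992 (a = -8*124 = -992)
B(V, G) = 126 + G² (B(V, G) = G² + 126 = 126 + G²)
B(56, a)/(-36048) - 25364/(-16214) = (126 + (-992)²)/(-36048) - 25364/(-16214) = (126 + 984064)*(-1/36048) - 25364*(-1/16214) = 984190*(-1/36048) + 12682/8107 = -492095/18024 + 12682/8107 = -3760833797/146120568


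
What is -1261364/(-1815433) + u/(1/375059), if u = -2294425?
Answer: -1562261329999914111/1815433 ≈ -8.6054e+11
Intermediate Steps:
-1261364/(-1815433) + u/(1/375059) = -1261364/(-1815433) - 2294425/(1/375059) = -1261364*(-1/1815433) - 2294425/1/375059 = 1261364/1815433 - 2294425*375059 = 1261364/1815433 - 860544746075 = -1562261329999914111/1815433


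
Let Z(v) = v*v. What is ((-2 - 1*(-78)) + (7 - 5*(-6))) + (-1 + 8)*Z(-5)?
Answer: 288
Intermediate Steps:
Z(v) = v²
((-2 - 1*(-78)) + (7 - 5*(-6))) + (-1 + 8)*Z(-5) = ((-2 - 1*(-78)) + (7 - 5*(-6))) + (-1 + 8)*(-5)² = ((-2 + 78) + (7 + 30)) + 7*25 = (76 + 37) + 175 = 113 + 175 = 288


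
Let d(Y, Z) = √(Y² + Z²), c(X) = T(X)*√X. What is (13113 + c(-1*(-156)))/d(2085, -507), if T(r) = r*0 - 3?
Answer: √511586*(4371 - 2*√39)/511586 ≈ 6.0937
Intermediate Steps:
T(r) = -3 (T(r) = 0 - 3 = -3)
c(X) = -3*√X
(13113 + c(-1*(-156)))/d(2085, -507) = (13113 - 3*√156)/(√(2085² + (-507)²)) = (13113 - 6*√39)/(√(4347225 + 257049)) = (13113 - 6*√39)/(√4604274) = (13113 - 6*√39)/((3*√511586)) = (13113 - 6*√39)*(√511586/1534758) = √511586*(13113 - 6*√39)/1534758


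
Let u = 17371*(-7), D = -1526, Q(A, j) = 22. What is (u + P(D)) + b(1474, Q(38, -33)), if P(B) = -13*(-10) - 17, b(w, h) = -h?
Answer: -121506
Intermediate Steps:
u = -121597
P(B) = 113 (P(B) = 130 - 17 = 113)
(u + P(D)) + b(1474, Q(38, -33)) = (-121597 + 113) - 1*22 = -121484 - 22 = -121506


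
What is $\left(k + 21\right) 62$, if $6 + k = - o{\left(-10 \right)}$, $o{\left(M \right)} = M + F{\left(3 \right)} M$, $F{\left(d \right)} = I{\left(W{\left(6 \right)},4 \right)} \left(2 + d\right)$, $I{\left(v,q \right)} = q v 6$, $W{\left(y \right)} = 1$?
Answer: $75950$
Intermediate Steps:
$I{\left(v,q \right)} = 6 q v$
$F{\left(d \right)} = 48 + 24 d$ ($F{\left(d \right)} = 6 \cdot 4 \cdot 1 \left(2 + d\right) = 24 \left(2 + d\right) = 48 + 24 d$)
$o{\left(M \right)} = 121 M$ ($o{\left(M \right)} = M + \left(48 + 24 \cdot 3\right) M = M + \left(48 + 72\right) M = M + 120 M = 121 M$)
$k = 1204$ ($k = -6 - 121 \left(-10\right) = -6 - -1210 = -6 + 1210 = 1204$)
$\left(k + 21\right) 62 = \left(1204 + 21\right) 62 = 1225 \cdot 62 = 75950$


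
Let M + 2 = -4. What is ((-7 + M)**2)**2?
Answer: 28561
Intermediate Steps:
M = -6 (M = -2 - 4 = -6)
((-7 + M)**2)**2 = ((-7 - 6)**2)**2 = ((-13)**2)**2 = 169**2 = 28561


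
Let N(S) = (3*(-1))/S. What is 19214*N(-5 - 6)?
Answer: 57642/11 ≈ 5240.2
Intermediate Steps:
N(S) = -3/S
19214*N(-5 - 6) = 19214*(-3/(-5 - 6)) = 19214*(-3/(-11)) = 19214*(-3*(-1/11)) = 19214*(3/11) = 57642/11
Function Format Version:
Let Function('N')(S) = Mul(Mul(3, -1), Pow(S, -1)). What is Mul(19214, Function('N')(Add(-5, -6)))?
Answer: Rational(57642, 11) ≈ 5240.2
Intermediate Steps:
Function('N')(S) = Mul(-3, Pow(S, -1))
Mul(19214, Function('N')(Add(-5, -6))) = Mul(19214, Mul(-3, Pow(Add(-5, -6), -1))) = Mul(19214, Mul(-3, Pow(-11, -1))) = Mul(19214, Mul(-3, Rational(-1, 11))) = Mul(19214, Rational(3, 11)) = Rational(57642, 11)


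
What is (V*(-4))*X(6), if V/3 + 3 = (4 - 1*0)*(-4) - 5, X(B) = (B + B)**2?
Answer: 41472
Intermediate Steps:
X(B) = 4*B**2 (X(B) = (2*B)**2 = 4*B**2)
V = -72 (V = -9 + 3*((4 - 1*0)*(-4) - 5) = -9 + 3*((4 + 0)*(-4) - 5) = -9 + 3*(4*(-4) - 5) = -9 + 3*(-16 - 5) = -9 + 3*(-21) = -9 - 63 = -72)
(V*(-4))*X(6) = (-72*(-4))*(4*6**2) = 288*(4*36) = 288*144 = 41472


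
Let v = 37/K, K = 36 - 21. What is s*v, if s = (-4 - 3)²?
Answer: 1813/15 ≈ 120.87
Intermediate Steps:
K = 15
s = 49 (s = (-7)² = 49)
v = 37/15 ≈ 2.4667
s*v = 49*(37/15) = 1813/15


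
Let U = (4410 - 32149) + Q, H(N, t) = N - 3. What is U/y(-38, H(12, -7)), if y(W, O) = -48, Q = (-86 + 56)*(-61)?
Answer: 25909/48 ≈ 539.77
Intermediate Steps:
H(N, t) = -3 + N
Q = 1830 (Q = -30*(-61) = 1830)
U = -25909 (U = (4410 - 32149) + 1830 = -27739 + 1830 = -25909)
U/y(-38, H(12, -7)) = -25909/(-48) = -25909*(-1/48) = 25909/48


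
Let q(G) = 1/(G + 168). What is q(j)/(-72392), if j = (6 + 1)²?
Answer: -1/15709064 ≈ -6.3657e-8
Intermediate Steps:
j = 49 (j = 7² = 49)
q(G) = 1/(168 + G)
q(j)/(-72392) = 1/((168 + 49)*(-72392)) = -1/72392/217 = (1/217)*(-1/72392) = -1/15709064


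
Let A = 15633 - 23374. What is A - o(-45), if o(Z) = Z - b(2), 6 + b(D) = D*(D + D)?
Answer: -7694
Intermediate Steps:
A = -7741
b(D) = -6 + 2*D² (b(D) = -6 + D*(D + D) = -6 + D*(2*D) = -6 + 2*D²)
o(Z) = -2 + Z (o(Z) = Z - (-6 + 2*2²) = Z - (-6 + 2*4) = Z - (-6 + 8) = Z - 1*2 = Z - 2 = -2 + Z)
A - o(-45) = -7741 - (-2 - 45) = -7741 - 1*(-47) = -7741 + 47 = -7694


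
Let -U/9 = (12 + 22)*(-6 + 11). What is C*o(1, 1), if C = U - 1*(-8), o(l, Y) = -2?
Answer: 3044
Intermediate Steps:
U = -1530 (U = -9*(12 + 22)*(-6 + 11) = -306*5 = -9*170 = -1530)
C = -1522 (C = -1530 - 1*(-8) = -1530 + 8 = -1522)
C*o(1, 1) = -1522*(-2) = 3044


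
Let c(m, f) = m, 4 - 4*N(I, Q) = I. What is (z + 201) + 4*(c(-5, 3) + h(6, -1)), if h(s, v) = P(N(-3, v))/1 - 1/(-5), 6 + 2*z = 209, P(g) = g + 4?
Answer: 3063/10 ≈ 306.30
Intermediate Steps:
N(I, Q) = 1 - I/4
P(g) = 4 + g
z = 203/2 (z = -3 + (½)*209 = -3 + 209/2 = 203/2 ≈ 101.50)
h(s, v) = 119/20 (h(s, v) = (4 + (1 - ¼*(-3)))/1 - 1/(-5) = (4 + (1 + ¾))*1 - 1*(-⅕) = (4 + 7/4)*1 + ⅕ = (23/4)*1 + ⅕ = 23/4 + ⅕ = 119/20)
(z + 201) + 4*(c(-5, 3) + h(6, -1)) = (203/2 + 201) + 4*(-5 + 119/20) = 605/2 + 4*(19/20) = 605/2 + 19/5 = 3063/10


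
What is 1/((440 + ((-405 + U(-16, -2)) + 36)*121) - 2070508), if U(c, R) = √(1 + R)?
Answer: -17477/36958909130 - I/36958909130 ≈ -4.7288e-7 - 2.7057e-11*I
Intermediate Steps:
1/((440 + ((-405 + U(-16, -2)) + 36)*121) - 2070508) = 1/((440 + ((-405 + √(1 - 2)) + 36)*121) - 2070508) = 1/((440 + ((-405 + √(-1)) + 36)*121) - 2070508) = 1/((440 + ((-405 + I) + 36)*121) - 2070508) = 1/((440 + (-369 + I)*121) - 2070508) = 1/((440 + (-44649 + 121*I)) - 2070508) = 1/((-44209 + 121*I) - 2070508) = 1/(-2114717 + 121*I) = (-2114717 - 121*I)/4472028004730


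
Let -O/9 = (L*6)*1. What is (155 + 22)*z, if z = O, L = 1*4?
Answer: -38232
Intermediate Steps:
L = 4
O = -216 (O = -9*4*6 = -216 ≈ -216.00)
z = -216
(155 + 22)*z = (155 + 22)*(-216) = 177*(-216) = -38232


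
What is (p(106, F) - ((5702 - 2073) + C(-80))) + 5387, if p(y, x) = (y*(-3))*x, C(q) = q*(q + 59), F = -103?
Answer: 32832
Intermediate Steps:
C(q) = q*(59 + q)
p(y, x) = -3*x*y (p(y, x) = (-3*y)*x = -3*x*y)
(p(106, F) - ((5702 - 2073) + C(-80))) + 5387 = (-3*(-103)*106 - ((5702 - 2073) - 80*(59 - 80))) + 5387 = (32754 - (3629 - 80*(-21))) + 5387 = (32754 - (3629 + 1680)) + 5387 = (32754 - 1*5309) + 5387 = (32754 - 5309) + 5387 = 27445 + 5387 = 32832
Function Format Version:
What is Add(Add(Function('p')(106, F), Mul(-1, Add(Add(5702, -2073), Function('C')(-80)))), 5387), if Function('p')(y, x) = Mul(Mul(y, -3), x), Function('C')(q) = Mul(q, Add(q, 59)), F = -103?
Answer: 32832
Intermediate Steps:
Function('C')(q) = Mul(q, Add(59, q))
Function('p')(y, x) = Mul(-3, x, y) (Function('p')(y, x) = Mul(Mul(-3, y), x) = Mul(-3, x, y))
Add(Add(Function('p')(106, F), Mul(-1, Add(Add(5702, -2073), Function('C')(-80)))), 5387) = Add(Add(Mul(-3, -103, 106), Mul(-1, Add(Add(5702, -2073), Mul(-80, Add(59, -80))))), 5387) = Add(Add(32754, Mul(-1, Add(3629, Mul(-80, -21)))), 5387) = Add(Add(32754, Mul(-1, Add(3629, 1680))), 5387) = Add(Add(32754, Mul(-1, 5309)), 5387) = Add(Add(32754, -5309), 5387) = Add(27445, 5387) = 32832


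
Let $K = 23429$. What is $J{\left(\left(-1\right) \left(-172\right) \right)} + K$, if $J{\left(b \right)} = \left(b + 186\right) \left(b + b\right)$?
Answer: $146581$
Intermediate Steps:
$J{\left(b \right)} = 2 b \left(186 + b\right)$ ($J{\left(b \right)} = \left(186 + b\right) 2 b = 2 b \left(186 + b\right)$)
$J{\left(\left(-1\right) \left(-172\right) \right)} + K = 2 \left(\left(-1\right) \left(-172\right)\right) \left(186 - -172\right) + 23429 = 2 \cdot 172 \left(186 + 172\right) + 23429 = 2 \cdot 172 \cdot 358 + 23429 = 123152 + 23429 = 146581$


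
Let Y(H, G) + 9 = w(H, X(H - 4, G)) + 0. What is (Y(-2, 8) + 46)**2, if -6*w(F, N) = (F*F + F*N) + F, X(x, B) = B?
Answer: 13924/9 ≈ 1547.1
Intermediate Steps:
w(F, N) = -F/6 - F**2/6 - F*N/6 (w(F, N) = -((F*F + F*N) + F)/6 = -((F**2 + F*N) + F)/6 = -(F + F**2 + F*N)/6 = -F/6 - F**2/6 - F*N/6)
Y(H, G) = -9 - H*(1 + G + H)/6 (Y(H, G) = -9 + (-H*(1 + H + G)/6 + 0) = -9 + (-H*(1 + G + H)/6 + 0) = -9 - H*(1 + G + H)/6)
(Y(-2, 8) + 46)**2 = ((-9 - 1/6*(-2)*(1 + 8 - 2)) + 46)**2 = ((-9 - 1/6*(-2)*7) + 46)**2 = ((-9 + 7/3) + 46)**2 = (-20/3 + 46)**2 = (118/3)**2 = 13924/9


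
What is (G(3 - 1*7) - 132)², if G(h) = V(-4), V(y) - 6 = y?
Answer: 16900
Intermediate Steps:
V(y) = 6 + y
G(h) = 2 (G(h) = 6 - 4 = 2)
(G(3 - 1*7) - 132)² = (2 - 132)² = (-130)² = 16900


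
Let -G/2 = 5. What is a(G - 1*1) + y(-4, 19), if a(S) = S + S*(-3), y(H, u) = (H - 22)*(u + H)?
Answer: -368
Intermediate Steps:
G = -10 (G = -2*5 = -10)
y(H, u) = (-22 + H)*(H + u)
a(S) = -2*S (a(S) = S - 3*S = -2*S)
a(G - 1*1) + y(-4, 19) = -2*(-10 - 1*1) + ((-4)**2 - 22*(-4) - 22*19 - 4*19) = -2*(-10 - 1) + (16 + 88 - 418 - 76) = -2*(-11) - 390 = 22 - 390 = -368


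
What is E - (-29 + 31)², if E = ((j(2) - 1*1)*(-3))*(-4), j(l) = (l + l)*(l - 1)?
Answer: 32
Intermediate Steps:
j(l) = 2*l*(-1 + l) (j(l) = (2*l)*(-1 + l) = 2*l*(-1 + l))
E = 36 (E = ((2*2*(-1 + 2) - 1*1)*(-3))*(-4) = ((2*2*1 - 1)*(-3))*(-4) = ((4 - 1)*(-3))*(-4) = (3*(-3))*(-4) = -9*(-4) = 36)
E - (-29 + 31)² = 36 - (-29 + 31)² = 36 - 1*2² = 36 - 1*4 = 36 - 4 = 32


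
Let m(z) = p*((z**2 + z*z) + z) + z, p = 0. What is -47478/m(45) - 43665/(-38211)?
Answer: -201357437/191055 ≈ -1053.9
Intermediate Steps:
m(z) = z (m(z) = 0*((z**2 + z*z) + z) + z = 0*((z**2 + z**2) + z) + z = 0*(2*z**2 + z) + z = 0*(z + 2*z**2) + z = 0 + z = z)
-47478/m(45) - 43665/(-38211) = -47478/45 - 43665/(-38211) = -47478*1/45 - 43665*(-1/38211) = -15826/15 + 14555/12737 = -201357437/191055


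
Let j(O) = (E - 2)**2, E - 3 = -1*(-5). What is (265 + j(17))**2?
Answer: 90601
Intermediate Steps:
E = 8 (E = 3 - 1*(-5) = 3 + 5 = 8)
j(O) = 36 (j(O) = (8 - 2)**2 = 6**2 = 36)
(265 + j(17))**2 = (265 + 36)**2 = 301**2 = 90601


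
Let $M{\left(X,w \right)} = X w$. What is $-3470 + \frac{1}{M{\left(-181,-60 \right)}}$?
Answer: $- \frac{37684199}{10860} \approx -3470.0$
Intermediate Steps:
$-3470 + \frac{1}{M{\left(-181,-60 \right)}} = -3470 + \frac{1}{\left(-181\right) \left(-60\right)} = -3470 + \frac{1}{10860} = - \frac{37684199}{10860}$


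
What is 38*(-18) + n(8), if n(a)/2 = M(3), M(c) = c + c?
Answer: -672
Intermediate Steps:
M(c) = 2*c
n(a) = 12 (n(a) = 2*(2*3) = 2*6 = 12)
38*(-18) + n(8) = 38*(-18) + 12 = -684 + 12 = -672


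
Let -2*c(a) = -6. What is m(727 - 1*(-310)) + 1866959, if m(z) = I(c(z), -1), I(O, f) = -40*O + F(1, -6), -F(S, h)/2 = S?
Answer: 1866837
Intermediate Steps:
c(a) = 3 (c(a) = -1/2*(-6) = 3)
F(S, h) = -2*S
I(O, f) = -2 - 40*O (I(O, f) = -40*O - 2*1 = -40*O - 2 = -2 - 40*O)
m(z) = -122 (m(z) = -2 - 40*3 = -2 - 120 = -122)
m(727 - 1*(-310)) + 1866959 = -122 + 1866959 = 1866837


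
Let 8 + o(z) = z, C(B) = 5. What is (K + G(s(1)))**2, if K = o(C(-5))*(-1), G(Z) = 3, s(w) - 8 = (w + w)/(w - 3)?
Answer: 36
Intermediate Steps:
s(w) = 8 + 2*w/(-3 + w) (s(w) = 8 + (w + w)/(w - 3) = 8 + (2*w)/(-3 + w) = 8 + 2*w/(-3 + w))
o(z) = -8 + z
K = 3 (K = (-8 + 5)*(-1) = -3*(-1) = 3)
(K + G(s(1)))**2 = (3 + 3)**2 = 6**2 = 36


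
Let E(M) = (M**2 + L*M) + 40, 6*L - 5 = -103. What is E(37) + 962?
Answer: 5300/3 ≈ 1766.7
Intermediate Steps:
L = -49/3 (L = 5/6 + (1/6)*(-103) = 5/6 - 103/6 = -49/3 ≈ -16.333)
E(M) = 40 + M**2 - 49*M/3 (E(M) = (M**2 - 49*M/3) + 40 = 40 + M**2 - 49*M/3)
E(37) + 962 = (40 + 37**2 - 49/3*37) + 962 = (40 + 1369 - 1813/3) + 962 = 2414/3 + 962 = 5300/3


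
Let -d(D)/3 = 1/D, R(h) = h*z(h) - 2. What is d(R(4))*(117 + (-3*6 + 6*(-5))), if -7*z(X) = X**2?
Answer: 483/26 ≈ 18.577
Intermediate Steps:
z(X) = -X**2/7
R(h) = -2 - h**3/7 (R(h) = h*(-h**2/7) - 2 = -h**3/7 - 2 = -2 - h**3/7)
d(D) = -3/D
d(R(4))*(117 + (-3*6 + 6*(-5))) = (-3/(-2 - 1/7*4**3))*(117 + (-3*6 + 6*(-5))) = (-3/(-2 - 1/7*64))*(117 + (-18 - 30)) = (-3/(-2 - 64/7))*(117 - 48) = -3/(-78/7)*69 = -3*(-7/78)*69 = (7/26)*69 = 483/26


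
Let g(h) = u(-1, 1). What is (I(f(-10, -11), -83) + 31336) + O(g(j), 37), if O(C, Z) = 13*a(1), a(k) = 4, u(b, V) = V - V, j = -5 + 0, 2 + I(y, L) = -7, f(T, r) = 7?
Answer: 31379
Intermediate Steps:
I(y, L) = -9 (I(y, L) = -2 - 7 = -9)
j = -5
u(b, V) = 0
g(h) = 0
O(C, Z) = 52 (O(C, Z) = 13*4 = 52)
(I(f(-10, -11), -83) + 31336) + O(g(j), 37) = (-9 + 31336) + 52 = 31327 + 52 = 31379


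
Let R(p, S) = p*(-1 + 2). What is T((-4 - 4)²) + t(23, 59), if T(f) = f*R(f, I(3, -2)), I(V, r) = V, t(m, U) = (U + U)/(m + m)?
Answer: 94267/23 ≈ 4098.6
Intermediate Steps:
t(m, U) = U/m (t(m, U) = (2*U)/((2*m)) = (2*U)*(1/(2*m)) = U/m)
R(p, S) = p (R(p, S) = p*1 = p)
T(f) = f² (T(f) = f*f = f²)
T((-4 - 4)²) + t(23, 59) = ((-4 - 4)²)² + 59/23 = ((-8)²)² + 59*(1/23) = 64² + 59/23 = 4096 + 59/23 = 94267/23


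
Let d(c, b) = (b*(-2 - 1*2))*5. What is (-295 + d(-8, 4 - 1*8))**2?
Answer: 46225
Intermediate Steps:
d(c, b) = -20*b (d(c, b) = (b*(-2 - 2))*5 = (b*(-4))*5 = -4*b*5 = -20*b)
(-295 + d(-8, 4 - 1*8))**2 = (-295 - 20*(4 - 1*8))**2 = (-295 - 20*(4 - 8))**2 = (-295 - 20*(-4))**2 = (-295 + 80)**2 = (-215)**2 = 46225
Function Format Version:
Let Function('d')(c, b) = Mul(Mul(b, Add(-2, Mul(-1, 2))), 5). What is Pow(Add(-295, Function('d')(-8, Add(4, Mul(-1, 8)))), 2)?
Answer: 46225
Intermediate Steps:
Function('d')(c, b) = Mul(-20, b) (Function('d')(c, b) = Mul(Mul(b, Add(-2, -2)), 5) = Mul(Mul(b, -4), 5) = Mul(Mul(-4, b), 5) = Mul(-20, b))
Pow(Add(-295, Function('d')(-8, Add(4, Mul(-1, 8)))), 2) = Pow(Add(-295, Mul(-20, Add(4, Mul(-1, 8)))), 2) = Pow(Add(-295, Mul(-20, Add(4, -8))), 2) = Pow(Add(-295, Mul(-20, -4)), 2) = Pow(Add(-295, 80), 2) = Pow(-215, 2) = 46225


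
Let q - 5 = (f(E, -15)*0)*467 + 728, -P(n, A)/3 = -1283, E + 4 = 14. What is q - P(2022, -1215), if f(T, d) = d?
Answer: -3116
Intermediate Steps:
E = 10 (E = -4 + 14 = 10)
P(n, A) = 3849 (P(n, A) = -3*(-1283) = 3849)
q = 733 (q = 5 + (-15*0*467 + 728) = 5 + (0*467 + 728) = 5 + (0 + 728) = 5 + 728 = 733)
q - P(2022, -1215) = 733 - 1*3849 = 733 - 3849 = -3116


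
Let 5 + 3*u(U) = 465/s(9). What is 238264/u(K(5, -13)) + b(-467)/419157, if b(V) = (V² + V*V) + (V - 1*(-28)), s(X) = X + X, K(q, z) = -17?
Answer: 1797714889439/52394625 ≈ 34311.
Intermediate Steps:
s(X) = 2*X
b(V) = 28 + V + 2*V² (b(V) = (V² + V²) + (V + 28) = 2*V² + (28 + V) = 28 + V + 2*V²)
u(U) = 125/18 (u(U) = -5/3 + (465/((2*9)))/3 = -5/3 + (465/18)/3 = -5/3 + (465*(1/18))/3 = -5/3 + (⅓)*(155/6) = -5/3 + 155/18 = 125/18)
238264/u(K(5, -13)) + b(-467)/419157 = 238264/(125/18) + (28 - 467 + 2*(-467)²)/419157 = 238264*(18/125) + (28 - 467 + 2*218089)*(1/419157) = 4288752/125 + (28 - 467 + 436178)*(1/419157) = 4288752/125 + 435739*(1/419157) = 4288752/125 + 435739/419157 = 1797714889439/52394625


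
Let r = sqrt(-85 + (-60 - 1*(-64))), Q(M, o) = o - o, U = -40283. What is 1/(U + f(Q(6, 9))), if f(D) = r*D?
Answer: -1/40283 ≈ -2.4824e-5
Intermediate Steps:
Q(M, o) = 0
r = 9*I (r = sqrt(-85 + (-60 + 64)) = sqrt(-85 + 4) = sqrt(-81) = 9*I ≈ 9.0*I)
f(D) = 9*I*D (f(D) = (9*I)*D = 9*I*D)
1/(U + f(Q(6, 9))) = 1/(-40283 + 9*I*0) = 1/(-40283 + 0) = 1/(-40283) = -1/40283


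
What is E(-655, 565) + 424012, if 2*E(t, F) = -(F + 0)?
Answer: 847459/2 ≈ 4.2373e+5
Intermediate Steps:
E(t, F) = -F/2 (E(t, F) = (-(F + 0))/2 = (-F)/2 = -F/2)
E(-655, 565) + 424012 = -½*565 + 424012 = -565/2 + 424012 = 847459/2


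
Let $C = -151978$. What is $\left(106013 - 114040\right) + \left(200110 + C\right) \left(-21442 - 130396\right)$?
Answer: $-7308274643$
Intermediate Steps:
$\left(106013 - 114040\right) + \left(200110 + C\right) \left(-21442 - 130396\right) = \left(106013 - 114040\right) + \left(200110 - 151978\right) \left(-21442 - 130396\right) = \left(106013 - 114040\right) + 48132 \left(-151838\right) = -8027 - 7308266616 = -7308274643$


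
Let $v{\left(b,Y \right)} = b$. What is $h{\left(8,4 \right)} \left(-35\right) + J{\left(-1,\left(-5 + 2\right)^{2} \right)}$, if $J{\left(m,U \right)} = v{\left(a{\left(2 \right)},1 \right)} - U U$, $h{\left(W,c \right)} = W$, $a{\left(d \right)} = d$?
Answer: $-359$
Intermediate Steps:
$J{\left(m,U \right)} = 2 - U^{2}$ ($J{\left(m,U \right)} = 2 - U U = 2 - U^{2}$)
$h{\left(8,4 \right)} \left(-35\right) + J{\left(-1,\left(-5 + 2\right)^{2} \right)} = 8 \left(-35\right) + \left(2 - \left(\left(-5 + 2\right)^{2}\right)^{2}\right) = -280 + \left(2 - \left(\left(-3\right)^{2}\right)^{2}\right) = -280 + \left(2 - 9^{2}\right) = -280 + \left(2 - 81\right) = -280 - 79 = -359$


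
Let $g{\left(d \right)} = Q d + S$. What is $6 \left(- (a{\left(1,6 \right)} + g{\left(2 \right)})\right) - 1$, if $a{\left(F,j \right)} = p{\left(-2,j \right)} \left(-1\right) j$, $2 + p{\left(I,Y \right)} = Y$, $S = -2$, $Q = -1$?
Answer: $167$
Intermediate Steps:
$p{\left(I,Y \right)} = -2 + Y$
$a{\left(F,j \right)} = j \left(2 - j\right)$ ($a{\left(F,j \right)} = \left(-2 + j\right) \left(-1\right) j = \left(2 - j\right) j = j \left(2 - j\right)$)
$g{\left(d \right)} = -2 - d$ ($g{\left(d \right)} = - d - 2 = -2 - d$)
$6 \left(- (a{\left(1,6 \right)} + g{\left(2 \right)})\right) - 1 = 6 \left(- (6 \left(2 - 6\right) - 4)\right) - 1 = 6 \left(- (6 \left(-4\right) - 4)\right) - 1 = 6 \left(- (-24 - 4)\right) - 1 = 6 \left(\left(-1\right) \left(-28\right)\right) - 1 = 6 \cdot 28 - 1 = 168 - 1 = 167$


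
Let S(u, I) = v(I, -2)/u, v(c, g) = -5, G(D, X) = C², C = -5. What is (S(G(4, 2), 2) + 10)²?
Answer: 2401/25 ≈ 96.040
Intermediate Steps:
G(D, X) = 25 (G(D, X) = (-5)² = 25)
S(u, I) = -5/u
(S(G(4, 2), 2) + 10)² = (-5/25 + 10)² = (-5*1/25 + 10)² = (-⅕ + 10)² = (49/5)² = 2401/25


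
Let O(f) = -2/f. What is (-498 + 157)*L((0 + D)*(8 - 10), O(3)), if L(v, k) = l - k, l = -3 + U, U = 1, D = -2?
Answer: 1364/3 ≈ 454.67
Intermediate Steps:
l = -2 (l = -3 + 1 = -2)
L(v, k) = -2 - k
(-498 + 157)*L((0 + D)*(8 - 10), O(3)) = (-498 + 157)*(-2 - (-2)/3) = -341*(-2 - (-2)/3) = -341*(-2 - 1*(-2/3)) = -341*(-2 + 2/3) = -341*(-4/3) = 1364/3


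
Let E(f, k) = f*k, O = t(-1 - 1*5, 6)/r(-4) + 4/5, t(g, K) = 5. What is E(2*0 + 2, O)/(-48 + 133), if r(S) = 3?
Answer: 74/1275 ≈ 0.058039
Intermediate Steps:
O = 37/15 (O = 5/3 + 4/5 = 5*(⅓) + 4*(⅕) = 5/3 + ⅘ = 37/15 ≈ 2.4667)
E(2*0 + 2, O)/(-48 + 133) = ((2*0 + 2)*(37/15))/(-48 + 133) = ((0 + 2)*(37/15))/85 = (2*(37/15))*(1/85) = (74/15)*(1/85) = 74/1275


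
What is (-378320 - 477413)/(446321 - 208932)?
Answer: -855733/237389 ≈ -3.6048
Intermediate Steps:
(-378320 - 477413)/(446321 - 208932) = -855733/237389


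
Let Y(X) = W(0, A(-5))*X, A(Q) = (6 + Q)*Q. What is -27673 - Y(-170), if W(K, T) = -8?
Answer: -29033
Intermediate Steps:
A(Q) = Q*(6 + Q)
Y(X) = -8*X
-27673 - Y(-170) = -27673 - (-8)*(-170) = -27673 - 1*1360 = -27673 - 1360 = -29033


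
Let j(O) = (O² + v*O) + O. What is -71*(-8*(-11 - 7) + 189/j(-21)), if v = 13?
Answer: -72207/7 ≈ -10315.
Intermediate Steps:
j(O) = O² + 14*O (j(O) = (O² + 13*O) + O = O² + 14*O)
-71*(-8*(-11 - 7) + 189/j(-21)) = -71*(-8*(-11 - 7) + 189/((-21*(14 - 21)))) = -71*(-8*(-18) + 189/((-21*(-7)))) = -71*(144 + 189/147) = -71*(144 + 189*(1/147)) = -71*(144 + 9/7) = -71*1017/7 = -72207/7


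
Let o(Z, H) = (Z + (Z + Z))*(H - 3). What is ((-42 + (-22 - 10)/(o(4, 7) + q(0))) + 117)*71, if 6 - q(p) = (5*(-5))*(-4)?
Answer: 123611/23 ≈ 5374.4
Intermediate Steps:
q(p) = -94 (q(p) = 6 - 5*(-5)*(-4) = 6 - (-25)*(-4) = 6 - 1*100 = 6 - 100 = -94)
o(Z, H) = 3*Z*(-3 + H) (o(Z, H) = (Z + 2*Z)*(-3 + H) = (3*Z)*(-3 + H) = 3*Z*(-3 + H))
((-42 + (-22 - 10)/(o(4, 7) + q(0))) + 117)*71 = ((-42 + (-22 - 10)/(3*4*(-3 + 7) - 94)) + 117)*71 = ((-42 - 32/(3*4*4 - 94)) + 117)*71 = ((-42 - 32/(48 - 94)) + 117)*71 = ((-42 - 32/(-46)) + 117)*71 = ((-42 - 32*(-1/46)) + 117)*71 = ((-42 + 16/23) + 117)*71 = (-950/23 + 117)*71 = (1741/23)*71 = 123611/23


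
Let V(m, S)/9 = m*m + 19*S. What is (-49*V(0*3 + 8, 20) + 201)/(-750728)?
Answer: 195603/750728 ≈ 0.26055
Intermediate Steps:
V(m, S) = 9*m**2 + 171*S (V(m, S) = 9*(m*m + 19*S) = 9*(m**2 + 19*S) = 9*m**2 + 171*S)
(-49*V(0*3 + 8, 20) + 201)/(-750728) = (-49*(9*(0*3 + 8)**2 + 171*20) + 201)/(-750728) = (-49*(9*(0 + 8)**2 + 3420) + 201)*(-1/750728) = (-49*(9*8**2 + 3420) + 201)*(-1/750728) = (-49*(9*64 + 3420) + 201)*(-1/750728) = (-49*(576 + 3420) + 201)*(-1/750728) = (-49*3996 + 201)*(-1/750728) = (-195804 + 201)*(-1/750728) = -195603*(-1/750728) = 195603/750728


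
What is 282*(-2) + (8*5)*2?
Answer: -484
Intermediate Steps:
282*(-2) + (8*5)*2 = -564 + 40*2 = -564 + 80 = -484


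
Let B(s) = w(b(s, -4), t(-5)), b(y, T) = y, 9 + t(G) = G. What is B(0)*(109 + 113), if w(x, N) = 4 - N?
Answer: 3996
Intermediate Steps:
t(G) = -9 + G
B(s) = 18 (B(s) = 4 - (-9 - 5) = 4 - 1*(-14) = 4 + 14 = 18)
B(0)*(109 + 113) = 18*(109 + 113) = 18*222 = 3996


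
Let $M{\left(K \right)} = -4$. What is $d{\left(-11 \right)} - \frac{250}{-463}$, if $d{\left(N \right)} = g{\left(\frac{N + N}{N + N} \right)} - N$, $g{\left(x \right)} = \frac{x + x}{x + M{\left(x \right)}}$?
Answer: $\frac{15103}{1389} \approx 10.873$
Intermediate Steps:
$g{\left(x \right)} = \frac{2 x}{-4 + x}$ ($g{\left(x \right)} = \frac{x + x}{x - 4} = \frac{2 x}{-4 + x}$)
$d{\left(N \right)} = - \frac{2}{3} - N$ ($d{\left(N \right)} = \frac{2 \frac{N + N}{N + N}}{-4 + \frac{N + N}{N + N}} - N = \frac{2 \frac{2 N}{2 N}}{-4 + \frac{2 N}{2 N}} - N = \frac{2 \cdot 2 N \frac{1}{2 N}}{-4 + 2 N \frac{1}{2 N}} - N = 2 \cdot 1 \frac{1}{-4 + 1} - N = 2 \cdot 1 \frac{1}{-3} - N = 2 \cdot 1 \left(- \frac{1}{3}\right) - N = - \frac{2}{3} - N$)
$d{\left(-11 \right)} - \frac{250}{-463} = \left(- \frac{2}{3} - -11\right) - \frac{250}{-463} = \left(- \frac{2}{3} + 11\right) - 250 \left(- \frac{1}{463}\right) = \frac{31}{3} - - \frac{250}{463} = \frac{31}{3} + \frac{250}{463} = \frac{15103}{1389}$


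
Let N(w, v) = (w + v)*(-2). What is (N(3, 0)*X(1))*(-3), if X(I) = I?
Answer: 18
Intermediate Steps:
N(w, v) = -2*v - 2*w (N(w, v) = (v + w)*(-2) = -2*v - 2*w)
(N(3, 0)*X(1))*(-3) = ((-2*0 - 2*3)*1)*(-3) = ((0 - 6)*1)*(-3) = -6*1*(-3) = -6*(-3) = 18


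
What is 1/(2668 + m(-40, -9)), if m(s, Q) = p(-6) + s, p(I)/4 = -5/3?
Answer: 3/7864 ≈ 0.00038149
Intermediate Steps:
p(I) = -20/3 (p(I) = 4*(-5/3) = -20/3)
m(s, Q) = -20/3 + s
1/(2668 + m(-40, -9)) = 1/(2668 + (-20/3 - 40)) = 1/(2668 - 140/3) = 1/(7864/3) = 3/7864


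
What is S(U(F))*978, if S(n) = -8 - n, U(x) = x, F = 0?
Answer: -7824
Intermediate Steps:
S(U(F))*978 = (-8 - 1*0)*978 = (-8 + 0)*978 = -8*978 = -7824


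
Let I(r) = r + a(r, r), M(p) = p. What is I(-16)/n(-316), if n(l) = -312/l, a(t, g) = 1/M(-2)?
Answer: -869/52 ≈ -16.712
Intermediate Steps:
a(t, g) = -½ (a(t, g) = 1/(-2) = -½)
I(r) = -½ + r (I(r) = r - ½ = -½ + r)
I(-16)/n(-316) = (-½ - 16)/((-312/(-316))) = -33/(2*((-312*(-1/316)))) = -33/(2*78/79) = -33/2*79/78 = -869/52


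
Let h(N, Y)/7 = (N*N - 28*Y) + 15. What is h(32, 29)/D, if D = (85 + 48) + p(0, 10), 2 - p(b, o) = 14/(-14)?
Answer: 1589/136 ≈ 11.684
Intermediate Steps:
p(b, o) = 3 (p(b, o) = 2 - 14/(-14) = 2 - 14*(-1)/14 = 2 - 1*(-1) = 2 + 1 = 3)
h(N, Y) = 105 - 196*Y + 7*N² (h(N, Y) = 7*((N*N - 28*Y) + 15) = 7*((N² - 28*Y) + 15) = 7*(15 + N² - 28*Y) = 105 - 196*Y + 7*N²)
D = 136 (D = (85 + 48) + 3 = 133 + 3 = 136)
h(32, 29)/D = (105 - 196*29 + 7*32²)/136 = (105 - 5684 + 7*1024)*(1/136) = (105 - 5684 + 7168)*(1/136) = 1589*(1/136) = 1589/136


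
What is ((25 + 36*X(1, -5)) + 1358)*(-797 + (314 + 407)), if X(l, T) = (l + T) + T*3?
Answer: -53124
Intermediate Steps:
X(l, T) = l + 4*T (X(l, T) = (T + l) + 3*T = l + 4*T)
((25 + 36*X(1, -5)) + 1358)*(-797 + (314 + 407)) = ((25 + 36*(1 + 4*(-5))) + 1358)*(-797 + (314 + 407)) = ((25 + 36*(1 - 20)) + 1358)*(-797 + 721) = ((25 + 36*(-19)) + 1358)*(-76) = ((25 - 684) + 1358)*(-76) = (-659 + 1358)*(-76) = 699*(-76) = -53124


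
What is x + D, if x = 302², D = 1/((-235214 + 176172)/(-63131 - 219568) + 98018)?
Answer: 2527230884589995/27709649624 ≈ 91204.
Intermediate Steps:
D = 282699/27709649624 (D = 1/(-59042/(-282699) + 98018) = 1/(-59042*(-1/282699) + 98018) = 1/(59042/282699 + 98018) = 1/(27709649624/282699) = 282699/27709649624 ≈ 1.0202e-5)
x = 91204
x + D = 91204 + 282699/27709649624 = 2527230884589995/27709649624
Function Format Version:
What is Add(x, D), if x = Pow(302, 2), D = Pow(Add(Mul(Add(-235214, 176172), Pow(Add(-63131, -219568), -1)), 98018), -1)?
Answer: Rational(2527230884589995, 27709649624) ≈ 91204.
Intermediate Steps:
D = Rational(282699, 27709649624) (D = Pow(Add(Mul(-59042, Pow(-282699, -1)), 98018), -1) = Pow(Add(Mul(-59042, Rational(-1, 282699)), 98018), -1) = Pow(Add(Rational(59042, 282699), 98018), -1) = Pow(Rational(27709649624, 282699), -1) = Rational(282699, 27709649624) ≈ 1.0202e-5)
x = 91204
Add(x, D) = Add(91204, Rational(282699, 27709649624)) = Rational(2527230884589995, 27709649624)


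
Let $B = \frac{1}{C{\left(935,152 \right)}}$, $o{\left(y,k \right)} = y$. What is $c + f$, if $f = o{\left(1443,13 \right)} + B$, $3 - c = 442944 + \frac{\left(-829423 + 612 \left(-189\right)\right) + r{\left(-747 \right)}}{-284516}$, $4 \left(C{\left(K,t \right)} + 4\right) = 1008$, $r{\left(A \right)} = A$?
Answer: $- \frac{7788079758843}{17639992} \approx -4.415 \cdot 10^{5}$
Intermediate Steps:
$C{\left(K,t \right)} = 248$ ($C{\left(K,t \right)} = -4 + \frac{1}{4} \cdot 1008 = -4 + 252 = 248$)
$B = \frac{1}{248} \approx 0.0040323$
$c = - \frac{63012373697}{142258}$ ($c = 3 - \left(442944 + \frac{\left(-829423 + 612 \left(-189\right)\right) - 747}{-284516}\right) = 3 - \left(442944 + \left(\left(-829423 - 115668\right) - 747\right) \left(- \frac{1}{284516}\right)\right) = 3 - \left(442944 + \left(-945091 - 747\right) \left(- \frac{1}{284516}\right)\right) = 3 - \left(442944 - - \frac{472919}{142258}\right) = 3 - \left(442944 + \frac{472919}{142258}\right) = 3 - \frac{63012800471}{142258} = - \frac{63012373697}{142258} \approx -4.4294 \cdot 10^{5}$)
$f = \frac{357865}{248}$ ($f = 1443 + \frac{1}{248} = \frac{357865}{248} \approx 1443.0$)
$c + f = - \frac{63012373697}{142258} + \frac{357865}{248} = - \frac{7788079758843}{17639992}$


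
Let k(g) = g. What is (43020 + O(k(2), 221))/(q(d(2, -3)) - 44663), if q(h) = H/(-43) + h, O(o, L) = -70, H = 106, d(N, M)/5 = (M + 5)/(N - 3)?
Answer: -369370/384209 ≈ -0.96138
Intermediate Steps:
d(N, M) = 5*(5 + M)/(-3 + N) (d(N, M) = 5*((M + 5)/(N - 3)) = 5*((5 + M)/(-3 + N)) = 5*(5 + M)/(-3 + N))
q(h) = -106/43 + h (q(h) = 106/(-43) + h = 106*(-1/43) + h = -106/43 + h)
(43020 + O(k(2), 221))/(q(d(2, -3)) - 44663) = (43020 - 70)/((-106/43 + 5*(5 - 3)/(-3 + 2)) - 44663) = 42950/((-106/43 + 5*2/(-1)) - 44663) = 42950/((-106/43 + 5*(-1)*2) - 44663) = 42950/((-106/43 - 10) - 44663) = 42950/(-536/43 - 44663) = 42950/(-1921045/43) = 42950*(-43/1921045) = -369370/384209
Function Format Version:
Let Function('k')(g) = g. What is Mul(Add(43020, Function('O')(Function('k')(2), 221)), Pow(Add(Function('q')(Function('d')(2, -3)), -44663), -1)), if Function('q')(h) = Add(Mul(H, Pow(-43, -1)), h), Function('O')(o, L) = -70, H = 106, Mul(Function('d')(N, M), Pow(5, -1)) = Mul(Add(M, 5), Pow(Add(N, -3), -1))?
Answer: Rational(-369370, 384209) ≈ -0.96138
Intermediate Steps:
Function('d')(N, M) = Mul(5, Pow(Add(-3, N), -1), Add(5, M)) (Function('d')(N, M) = Mul(5, Mul(Add(M, 5), Pow(Add(N, -3), -1))) = Mul(5, Mul(Add(5, M), Pow(Add(-3, N), -1))) = Mul(5, Mul(Pow(Add(-3, N), -1), Add(5, M))) = Mul(5, Pow(Add(-3, N), -1), Add(5, M)))
Function('q')(h) = Add(Rational(-106, 43), h) (Function('q')(h) = Add(Mul(106, Pow(-43, -1)), h) = Add(Mul(106, Rational(-1, 43)), h) = Add(Rational(-106, 43), h))
Mul(Add(43020, Function('O')(Function('k')(2), 221)), Pow(Add(Function('q')(Function('d')(2, -3)), -44663), -1)) = Mul(Add(43020, -70), Pow(Add(Add(Rational(-106, 43), Mul(5, Pow(Add(-3, 2), -1), Add(5, -3))), -44663), -1)) = Mul(42950, Pow(Add(Add(Rational(-106, 43), Mul(5, Pow(-1, -1), 2)), -44663), -1)) = Mul(42950, Pow(Add(Add(Rational(-106, 43), Mul(5, -1, 2)), -44663), -1)) = Mul(42950, Pow(Add(Add(Rational(-106, 43), -10), -44663), -1)) = Mul(42950, Pow(Add(Rational(-536, 43), -44663), -1)) = Mul(42950, Pow(Rational(-1921045, 43), -1)) = Mul(42950, Rational(-43, 1921045)) = Rational(-369370, 384209)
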